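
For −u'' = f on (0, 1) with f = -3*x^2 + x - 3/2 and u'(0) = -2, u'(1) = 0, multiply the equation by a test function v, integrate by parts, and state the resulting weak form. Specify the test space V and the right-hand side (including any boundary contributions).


V = H^1(0, 1) (v unrestricted at boundary; u is determined up to an additive constant); weak form: ∫_0^1 u'v' dx = ∫_0^1 (-3*x^2 + x - 3/2) v dx + 2·v(0) for all v ∈ V.

Multiply both sides by a test function v and integrate from 0 to 1:
  ∫_0^1 −u''(x) v(x) dx = ∫_0^1 f(x) v(x) dx.
Integrate the LHS by parts once:
  ∫_0^1 −u'' v dx = −[u'(x) v(x)]_0^1 + ∫_0^1 u'(x) v'(x) dx.
Thus ∫_0^1 u'(x) v'(x) dx = ∫_0^1 f(x) v(x) dx + [u'(x) v(x)]_0^1.
Choose V so that boundary terms are either known or forced to vanish.
u has inhomogeneous Neumann u'(0) = -2, u'(1) = 0. [u' v]_0^1 = (0)·v(1) − (-2)·v(0) = 2·v(0). Take V = H^1(0, 1); boundary term becomes part of RHS.
Weak formulation: find u (satisfying any essential BC) such that ∫_0^1 u'(x) v'(x) dx = ∫_0^1 f v dx + 2·v(0) for all v ∈ V (Neumann data are natural BCs: they enter the RHS as boundary terms).
Substituting f(x) = -3*x^2 + x - 3/2, the right-hand side is ∫_0^1 (-3*x^2 + x - 3/2) v dx + 2·v(0).
Compatibility check (pure Neumann): taking v ≡ 1 ∈ V gives 0 = ∫_0^1 f dx + (0) − (-2), i.e. ∫_0^1 f dx must equal u'(0) − u'(1) = -2. Indeed ∫_0^1 (-3*x^2 + x - 3/2) dx = -2, so the data are compatible. The solution is then unique only up to an additive constant (fix it e.g. by requiring ∫_0^1 u dx = 0).


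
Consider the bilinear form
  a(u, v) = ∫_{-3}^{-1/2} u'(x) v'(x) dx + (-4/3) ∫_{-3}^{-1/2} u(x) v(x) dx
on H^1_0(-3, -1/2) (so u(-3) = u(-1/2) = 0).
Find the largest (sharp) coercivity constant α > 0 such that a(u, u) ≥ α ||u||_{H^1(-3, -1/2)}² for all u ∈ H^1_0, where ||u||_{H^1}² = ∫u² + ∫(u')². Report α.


α = 4*(-25 + 3*π^2)/(3*(25 + 4*π^2))

Coercivity of a(·,·) on H^1_0(-3, -1/2) means a(u, u) ≥ α ||u||_{H^1}² for every u ∈ H^1_0.
The interval has length L = 5/2, and Poincaré/coercivity depend only on L. Here a(u, u) = ∫(u')² + (-4/3)·∫u².
Here c = -4/3 < 0 with |c| < (π/L)² = 4*π^2/25, so coercivity still holds. The condition a(u,u) ≥ α||u||_{H^1}² reads (1−α)∫(u')² ≥ (α−c)∫u². Any admissible α is ≤ 1 (rapidly oscillating u have ∫u²/∫(u')² → 0), and α = 1 would force 0 ≥ (1−c)∫u², impossible since c < 1; so 1−α > 0. By the sharp Poincaré inequality on H^1_0 of an interval of length L, ∫(u')² ≥ (π/L)²∫u² with equality for the first sine mode sin(π(x−x₀)/L) (x₀ the left endpoint), so the inequality holds for all u iff (1−α)(π/L)² ≥ α − c, i.e. α ≤ ((π/L)² + c)/((π/L)² + 1) = (1 + c(L/π)²)/(1 + (L/π)²). (Direct route, valid since c ≤ 0: Poincaré gives c∫u² ≥ c(L/π)²∫(u')², so a(u,u) ≥ (1 + c(L/π)²)∫(u')², while ||u||_{H^1}² ≤ (1 + (L/π)²)∫(u')²; dividing yields the same α.) With (π/L)² = 4*π^2/25 and c = -4/3, the largest admissible constant is α = ((π/L)² + c)/((π/L)² + 1).
Simplifying, α = 4*(-25 + 3*π^2)/(3*(25 + 4*π^2)).


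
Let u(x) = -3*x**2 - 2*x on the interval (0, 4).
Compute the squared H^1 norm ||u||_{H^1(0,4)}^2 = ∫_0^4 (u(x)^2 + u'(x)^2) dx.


||u||_{H^1}^2 = 55088/15

The H^1 norm (squared) on an interval (0, L) is
  ||u||_{H^1}^2 = ∫_0^L u(x)^2 dx + ∫_0^L u'(x)^2 dx.
Compute u'(x) = -6*x - 2.
Then u(x)^2 = 9*x**4 + 12*x**3 + 4*x**2 and u'(x)^2 = 36*x**2 + 24*x + 4.
Integrate each monomial from 0 to 4 using ∫_0^4 c·x^n dx = c·4^(n+1)/(n+1):
  ∫_0^4 u(x)^2 dx = ∫_0^4 (9*x^4 + 12*x^3 + 4*x^2) dx. Term by term:
    ∫_0^4 9*x^4 dx = 9216/5;  ∫_0^4 12*x^3 dx = 768;  ∫_0^4 4*x^2 dx = 256/3.
  Sum: 9216/5 + 768 + 256/3 = 40448/15.
  ∫_0^4 u'(x)^2 dx = ∫_0^4 (36*x^2 + 24*x + 4) dx. Term by term:
    ∫_0^4 36*x^2 dx = 768;  ∫_0^4 24*x dx = 192;  ∫_0^4 4 dx = 16.
  Sum: 768 + 192 + 16 = 976.
Adding: ||u||_{H^1}^2 = 40448/15 + 976 = 55088/15.


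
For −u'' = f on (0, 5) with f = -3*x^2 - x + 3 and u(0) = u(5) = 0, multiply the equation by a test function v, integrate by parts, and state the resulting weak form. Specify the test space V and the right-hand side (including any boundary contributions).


V = H^1_0(0, 5) (so v(0) = v(5) = 0); weak form: ∫_0^5 u'v' dx = ∫_0^5 (-3*x^2 - x + 3) v dx for all v ∈ V.

Multiply both sides by a test function v and integrate from 0 to 5:
  ∫_0^5 −u''(x) v(x) dx = ∫_0^5 f(x) v(x) dx.
Integrate the LHS by parts once:
  ∫_0^5 −u'' v dx = −[u'(x) v(x)]_0^5 + ∫_0^5 u'(x) v'(x) dx.
Thus ∫_0^5 u'(x) v'(x) dx = ∫_0^5 f(x) v(x) dx + [u'(x) v(x)]_0^5.
Choose V so that boundary terms are either known or forced to vanish.
u is Dirichlet: u(0) = u(5) = 0. Let V = H^1_0(0, 5); then v(0) = v(5) = 0, and [u' v]_0^5 = 0.
Weak formulation: find u (satisfying any essential BC) such that ∫_0^5 u'(x) v'(x) dx = ∫_0^5 f v dx for all v ∈ V.
Substituting f(x) = -3*x^2 - x + 3, the right-hand side is ∫_0^5 (-3*x^2 - x + 3) v dx.


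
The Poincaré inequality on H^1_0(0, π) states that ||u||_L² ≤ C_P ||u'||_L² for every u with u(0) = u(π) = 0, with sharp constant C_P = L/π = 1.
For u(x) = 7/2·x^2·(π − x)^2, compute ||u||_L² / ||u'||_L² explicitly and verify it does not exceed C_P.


||u||_L² / ||u'||_L² = sqrt(3)*π/6 < C_P = 1.

u(x) = 7/2·x^2·(π − x)^2, so u'(x) = 7*x*(x - π)*(2*x - π).
u(x) = 7/2·x^2·(π − x)^2 vanishes at x = 0 and x = π, so u ∈ H^1_0(0, π). Differentiate via the product rule and integrate the resulting polynomials term by term.
  ∫_0^π u² dx = ∫_0^π (49*x^8/4 - 49*π*x^7 + 147*π^2*x^6/2 - 49*π^3*x^5 + 49*π^4*x^4/4) dx. Term by term:
    ∫_0^π 49*x^8/4 dx = 49*π^9/36;  ∫_0^π -49*π*x^7 dx = -49*π^9/8;  ∫_0^π 147*π^2*x^6/2 dx = 21*π^9/2;
    ∫_0^π -49*π^3*x^5 dx = -49*π^9/6;  ∫_0^π 49*π^4*x^4/4 dx = 49*π^9/20.
  Sum: 49*π^9/36 − 49*π^9/8 + 21*π^9/2 − 49*π^9/6 + 49*π^9/20 = 7*π^9/360.
  ∫_0^π (u')² dx = ∫_0^π (196*x^6 - 588*π*x^5 + 637*π^2*x^4 - 294*π^3*x^3 + 49*π^4*x^2) dx. Term by term:
    ∫_0^π 196*x^6 dx = 28*π^7;  ∫_0^π -588*π*x^5 dx = -98*π^7;  ∫_0^π 637*π^2*x^4 dx = 637*π^7/5;
    ∫_0^π -294*π^3*x^3 dx = -147*π^7/2;  ∫_0^π 49*π^4*x^2 dx = 49*π^7/3.
  Sum: 28*π^7 − 98*π^7 + 637*π^7/5 − 147*π^7/2 + 49*π^7/3 = 7*π^7/30.
∫_0^π u² dx = 7*π^9/360, so ||u||_L² = sqrt(70)*π^(9/2)/60.
∫_0^π (u')² dx = 7*π^7/30, so ||u'||_L² = sqrt(210)*π^(7/2)/30.
Ratio ||u||_L² / ||u'||_L² = sqrt(3)*π/6.
Sharp Poincaré constant on H^1_0(0, π) is C_P = L/π = 1, achieved by sin(x).
A polynomial bump cannot attain the sharp Poincaré constant (only the first sine eigenfunction does), so the ratio is strictly less than C_P, consistent with ||u||_L² ≤ C_P ||u'||_L².


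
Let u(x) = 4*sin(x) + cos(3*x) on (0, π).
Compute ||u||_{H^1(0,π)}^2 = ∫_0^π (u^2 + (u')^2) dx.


||u||_{H^1(0,π)}^2 = 21*π

u'(x) = -3*sin(3*x) + 4*cos(x).
Expand u² and (u')² and integrate term by term on (0, π), using: for integers n ≥ 1, ∫_0^π sin²(nx) dx = ∫_0^π cos²(nx) dx = π/2; for n ≠ n', ∫_0^π sin(nx)sin(n'x) dx = ∫_0^π cos(nx)cos(n'x) dx = 0; and by product-to-sum, ∫_0^π sin(nx)cos(n'x) dx = ½∫_0^π [sin((n+n')x) + sin((n−n')x)] dx, which is 0 when n+n' is even and 2n/(n²−n'²) when n+n' is odd (it need not vanish on (0, π)).
  u² squared terms: (4)²·∫sin(x)² dx = 16·π/2 = 8*π;  (1)²·∫cos(3x)² dx = 1·π/2 = π/2.
  u² cross terms: 2·(4)·(1)·∫sin(x)·cos(3x) dx = 8·(0) = 0.
  So ∫_0^π u² dx = 8*π + π/2 + 0 = 17*π/2.
  (u')² squared terms: (-3)²·∫sin(3x)² dx = 9·π/2 = 9*π/2;  (4)²·∫cos(x)² dx = 16·π/2 = 8*π.
  (u')² cross terms: 2·(-3)·(4)·∫sin(3x)·cos(x) dx = -24·(0) = 0.
  So ∫_0^π (u')² dx = 9*π/2 + 8*π + 0 = 25*π/2.
||u||_{H^1}^2 = (17*π/2) + (25*π/2) = 21*π.


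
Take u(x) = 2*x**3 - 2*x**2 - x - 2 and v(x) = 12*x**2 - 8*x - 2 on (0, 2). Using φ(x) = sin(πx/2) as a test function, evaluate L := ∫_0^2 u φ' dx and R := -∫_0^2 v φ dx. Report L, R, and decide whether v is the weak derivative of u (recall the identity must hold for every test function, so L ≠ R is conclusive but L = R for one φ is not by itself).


LHS = -28/π + 192/π^3, RHS = -56/π + 384/π^3. No, v is not the weak derivative of u.

u(x) = 2*x**3 - 2*x**2 - x - 2, classical derivative u'(x) = 6*x**2 - 4*x - 1.
φ(x) = sin(πx/2), so φ'(x) = π*cos(π*x/2)/2.
Note φ(0) = φ(2) = 0, so the boundary term u·φ vanishes.
LHS = ∫_0^2 u(x) φ'(x) dx = ∫_0^2 (π*x^3*cos(π*x/2) - π*x^2*cos(π*x/2) - π*x*cos(π*x/2)/2 - π*cos(π*x/2)) dx. Term by term:
  ∫_0^2 -π*cos(π*x/2) dx = 0;  ∫_0^2 π*x^3*cos(π*x/2) dx = -48/π + 192/π^3;  ∫_0^2 -π*x^2*cos(π*x/2) dx = 16/π;
  ∫_0^2 -π*x*cos(π*x/2)/2 dx = 4/π.
Sum: 0 + -48/π + 192/π^3 + 16/π + 4/π = -28/π + 192/π^3.
So LHS = -28/π + 192/π^3.
∫_0^2 v(x) φ(x) dx = ∫_0^2 (12*x^2*sin(π*x/2) - 8*x*sin(π*x/2) - 2*sin(π*x/2)) dx. Term by term:
  ∫_0^2 -2*sin(π*x/2) dx = -8/π;  ∫_0^2 -8*x*sin(π*x/2) dx = -32/π;  ∫_0^2 12*x^2*sin(π*x/2) dx = -384/π^3 + 96/π.
Sum: -8/π − 32/π + -384/π^3 + 96/π = -384/π^3 + 56/π.
So RHS = -∫_0^2 v(x) φ(x) dx = -56/π + 384/π^3.
LHS − RHS = -192/π^3 + 28/π ≠ 0, so the identity fails.
(For a valid weak derivative the identity must hold for EVERY test function, in particular this one. The failure shows v is NOT the weak derivative of u.)
Correct weak derivative would be u'(x) = 6*x**2 - 4*x - 1.


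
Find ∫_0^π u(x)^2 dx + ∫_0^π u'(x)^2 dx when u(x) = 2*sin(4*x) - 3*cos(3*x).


||u||_{H^1(0,π)}^2 = -960/7 + 79*π

u'(x) = 9*sin(3*x) + 8*cos(4*x).
Expand u² and (u')² and integrate term by term on (0, π), using: for integers n ≥ 1, ∫_0^π sin²(nx) dx = ∫_0^π cos²(nx) dx = π/2; for n ≠ n', ∫_0^π sin(nx)sin(n'x) dx = ∫_0^π cos(nx)cos(n'x) dx = 0; and by product-to-sum, ∫_0^π sin(nx)cos(n'x) dx = ½∫_0^π [sin((n+n')x) + sin((n−n')x)] dx, which is 0 when n+n' is even and 2n/(n²−n'²) when n+n' is odd (it need not vanish on (0, π)).
  u² squared terms: (-3)²·∫cos(3x)² dx = 9·π/2 = 9*π/2;  (2)²·∫sin(4x)² dx = 4·π/2 = 2*π.
  u² cross terms: 2·(-3)·(2)·∫cos(3x)·sin(4x) dx = -12·(8/7) = -96/7.
  So ∫_0^π u² dx = 9*π/2 + 2*π − 96/7 = -96/7 + 13*π/2.
  (u')² squared terms: (8)²·∫cos(4x)² dx = 64·π/2 = 32*π;  (9)²·∫sin(3x)² dx = 81·π/2 = 81*π/2.
  (u')² cross terms: 2·(8)·(9)·∫cos(4x)·sin(3x) dx = 144·(-6/7) = -864/7.
  So ∫_0^π (u')² dx = 32*π + 81*π/2 − 864/7 = -864/7 + 145*π/2.
||u||_{H^1}^2 = (-96/7 + 13*π/2) + (-864/7 + 145*π/2) = -960/7 + 79*π.


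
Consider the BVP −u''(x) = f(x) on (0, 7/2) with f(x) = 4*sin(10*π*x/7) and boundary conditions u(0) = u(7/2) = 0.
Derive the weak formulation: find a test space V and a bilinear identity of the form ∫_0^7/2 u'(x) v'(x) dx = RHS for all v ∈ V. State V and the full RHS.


V = H^1_0(0, 7/2) (so v(0) = v(7/2) = 0); weak form: ∫_0^7/2 u'v' dx = ∫_0^7/2 (4*sin(10*π*x/7)) v dx for all v ∈ V.

Multiply both sides by a test function v and integrate from 0 to 7/2:
  ∫_0^7/2 −u''(x) v(x) dx = ∫_0^7/2 f(x) v(x) dx.
Integrate the LHS by parts once:
  ∫_0^7/2 −u'' v dx = −[u'(x) v(x)]_0^7/2 + ∫_0^7/2 u'(x) v'(x) dx.
Thus ∫_0^7/2 u'(x) v'(x) dx = ∫_0^7/2 f(x) v(x) dx + [u'(x) v(x)]_0^7/2.
Choose V so that boundary terms are either known or forced to vanish.
u is Dirichlet: u(0) = u(7/2) = 0. Let V = H^1_0(0, 7/2); then v(0) = v(7/2) = 0, and [u' v]_0^7/2 = 0.
Weak formulation: find u (satisfying any essential BC) such that ∫_0^7/2 u'(x) v'(x) dx = ∫_0^7/2 f v dx for all v ∈ V.
Substituting f(x) = 4*sin(10*π*x/7), the right-hand side is ∫_0^7/2 (4*sin(10*π*x/7)) v dx.


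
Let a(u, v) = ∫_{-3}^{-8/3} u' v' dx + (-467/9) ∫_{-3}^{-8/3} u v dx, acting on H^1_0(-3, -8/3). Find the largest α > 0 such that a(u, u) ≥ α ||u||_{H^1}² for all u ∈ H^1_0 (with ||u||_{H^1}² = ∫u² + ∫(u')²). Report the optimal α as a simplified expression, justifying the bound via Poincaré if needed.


α = (-467 + 81*π^2)/(9*(1 + 9*π^2))

Coercivity of a(·,·) on H^1_0(-3, -8/3) means a(u, u) ≥ α ||u||_{H^1}² for every u ∈ H^1_0.
The interval has length L = 1/3, and Poincaré/coercivity depend only on L. Here a(u, u) = ∫(u')² + (-467/9)·∫u².
Here c = -467/9 < 0 with |c| < (π/L)² = 9*π^2, so coercivity still holds. The condition a(u,u) ≥ α||u||_{H^1}² reads (1−α)∫(u')² ≥ (α−c)∫u². Any admissible α is ≤ 1 (rapidly oscillating u have ∫u²/∫(u')² → 0), and α = 1 would force 0 ≥ (1−c)∫u², impossible since c < 1; so 1−α > 0. By the sharp Poincaré inequality on H^1_0 of an interval of length L, ∫(u')² ≥ (π/L)²∫u² with equality for the first sine mode sin(π(x−x₀)/L) (x₀ the left endpoint), so the inequality holds for all u iff (1−α)(π/L)² ≥ α − c, i.e. α ≤ ((π/L)² + c)/((π/L)² + 1) = (1 + c(L/π)²)/(1 + (L/π)²). (Direct route, valid since c ≤ 0: Poincaré gives c∫u² ≥ c(L/π)²∫(u')², so a(u,u) ≥ (1 + c(L/π)²)∫(u')², while ||u||_{H^1}² ≤ (1 + (L/π)²)∫(u')²; dividing yields the same α.) With (π/L)² = 9*π^2 and c = -467/9, the largest admissible constant is α = ((π/L)² + c)/((π/L)² + 1).
Simplifying, α = (-467 + 81*π^2)/(9*(1 + 9*π^2)).


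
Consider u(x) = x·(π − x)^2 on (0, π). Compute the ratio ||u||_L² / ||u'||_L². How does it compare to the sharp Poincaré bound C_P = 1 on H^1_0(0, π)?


||u||_L² / ||u'||_L² = sqrt(14)*π/14 < C_P = 1.

u(x) = x·(π − x)^2, so u'(x) = (x - π)*(3*x - π).
u(x) = x·(π − x)^2 vanishes at x = 0 and x = π, so u ∈ H^1_0(0, π). Differentiate via the product rule and integrate the resulting polynomials term by term.
  ∫_0^π u² dx = ∫_0^π (x^6 - 4*π*x^5 + 6*π^2*x^4 - 4*π^3*x^3 + π^4*x^2) dx. Term by term:
    ∫_0^π x^6 dx = π^7/7;  ∫_0^π -4*π*x^5 dx = -2*π^7/3;  ∫_0^π 6*π^2*x^4 dx = 6*π^7/5;
    ∫_0^π -4*π^3*x^3 dx = -π^7;  ∫_0^π π^4*x^2 dx = π^7/3.
  Sum: π^7/7 − 2*π^7/3 + 6*π^7/5 − π^7 + π^7/3 = π^7/105.
  ∫_0^π (u')² dx = ∫_0^π (9*x^4 - 24*π*x^3 + 22*π^2*x^2 - 8*π^3*x + π^4) dx. Term by term:
    ∫_0^π 9*x^4 dx = 9*π^5/5;  ∫_0^π -24*π*x^3 dx = -6*π^5;  ∫_0^π 22*π^2*x^2 dx = 22*π^5/3;
    ∫_0^π -8*π^3*x dx = -4*π^5;  ∫_0^π π^4 dx = π^5.
  Sum: 9*π^5/5 − 6*π^5 + 22*π^5/3 − 4*π^5 + π^5 = 2*π^5/15.
∫_0^π u² dx = π^7/105, so ||u||_L² = sqrt(105)*π^(7/2)/105.
∫_0^π (u')² dx = 2*π^5/15, so ||u'||_L² = sqrt(30)*π^(5/2)/15.
Ratio ||u||_L² / ||u'||_L² = sqrt(14)*π/14.
Sharp Poincaré constant on H^1_0(0, π) is C_P = L/π = 1, achieved by sin(x).
A polynomial bump cannot attain the sharp Poincaré constant (only the first sine eigenfunction does), so the ratio is strictly less than C_P, consistent with ||u||_L² ≤ C_P ||u'||_L².


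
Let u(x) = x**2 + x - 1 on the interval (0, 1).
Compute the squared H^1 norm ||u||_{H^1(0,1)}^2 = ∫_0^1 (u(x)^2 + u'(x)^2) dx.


||u||_{H^1}^2 = 47/10

The H^1 norm (squared) on an interval (0, L) is
  ||u||_{H^1}^2 = ∫_0^L u(x)^2 dx + ∫_0^L u'(x)^2 dx.
Compute u'(x) = 2*x + 1.
Then u(x)^2 = x**4 + 2*x**3 - x**2 - 2*x + 1 and u'(x)^2 = 4*x**2 + 4*x + 1.
Integrate each monomial from 0 to 1 using ∫_0^1 c·x^n dx = c·1^(n+1)/(n+1):
  ∫_0^1 u(x)^2 dx = ∫_0^1 (x^4 + 2*x^3 - x^2 - 2*x + 1) dx. Term by term:
    ∫_0^1 x^4 dx = 1/5;  ∫_0^1 2*x^3 dx = 1/2;  ∫_0^1 -x^2 dx = -1/3;
    ∫_0^1 -2*x dx = -1;  ∫_0^1 1 dx = 1.
  Sum: 1/5 + 1/2 − 1/3 − 1 + 1 = 11/30.
  ∫_0^1 u'(x)^2 dx = ∫_0^1 (4*x^2 + 4*x + 1) dx. Term by term:
    ∫_0^1 4*x^2 dx = 4/3;  ∫_0^1 4*x dx = 2;  ∫_0^1 1 dx = 1.
  Sum: 4/3 + 2 + 1 = 13/3.
Adding: ||u||_{H^1}^2 = 11/30 + 13/3 = 47/10.


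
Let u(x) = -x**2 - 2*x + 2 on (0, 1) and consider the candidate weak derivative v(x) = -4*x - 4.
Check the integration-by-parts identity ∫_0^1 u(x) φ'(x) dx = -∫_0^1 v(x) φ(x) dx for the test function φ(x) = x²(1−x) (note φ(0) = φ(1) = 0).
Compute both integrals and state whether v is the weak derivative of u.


LHS = 4/15, RHS = 8/15. No, v is not the weak derivative of u.

u(x) = -x**2 - 2*x + 2, classical derivative u'(x) = -2*x - 2.
φ(x) = x²(1−x), so φ'(x) = x*(2 - 3*x).
Note φ(0) = φ(1) = 0, so the boundary term u·φ vanishes.
LHS = ∫_0^1 u(x) φ'(x) dx = ∫_0^1 (3*x^4 + 4*x^3 - 10*x^2 + 4*x) dx. Term by term:
  ∫_0^1 3*x^4 dx = 3/5;  ∫_0^1 4*x^3 dx = 1;  ∫_0^1 -10*x^2 dx = -10/3;
  ∫_0^1 4*x dx = 2.
Sum: 3/5 + 1 − 10/3 + 2 = 4/15.
So LHS = 4/15.
∫_0^1 v(x) φ(x) dx = ∫_0^1 (4*x^4 - 4*x^2) dx. Term by term:
  ∫_0^1 4*x^4 dx = 4/5;  ∫_0^1 -4*x^2 dx = -4/3.
Sum: 4/5 − 4/3 = -8/15.
So RHS = -∫_0^1 v(x) φ(x) dx = 8/15.
LHS − RHS = -4/15 ≠ 0, so the identity fails.
(For a valid weak derivative the identity must hold for EVERY test function, in particular this one. The failure shows v is NOT the weak derivative of u.)
Correct weak derivative would be u'(x) = -2*x - 2.


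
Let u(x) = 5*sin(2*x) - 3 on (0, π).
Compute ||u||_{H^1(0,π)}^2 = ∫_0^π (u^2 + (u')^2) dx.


||u||_{H^1(0,π)}^2 = 143*π/2

u'(x) = 10*cos(2*x).
Expand u² and (u')² and integrate term by term on (0, π), using: for integers n ≥ 1, ∫_0^π sin²(nx) dx = ∫_0^π cos²(nx) dx = π/2; for n ≠ n', ∫_0^π sin(nx)sin(n'x) dx = ∫_0^π cos(nx)cos(n'x) dx = 0; and by product-to-sum, ∫_0^π sin(nx)cos(n'x) dx = ½∫_0^π [sin((n+n')x) + sin((n−n')x)] dx, which is 0 when n+n' is even and 2n/(n²−n'²) when n+n' is odd (it need not vanish on (0, π)). For the constant mode: ∫_0^π 1 dx = π, ∫_0^π cos(nx) dx = 0, ∫_0^π sin(nx) dx = (1−(−1)^n)/n.
  u² squared terms: (-3)²·∫1 dx = 9·π = 9*π;  (5)²·∫sin(2x)² dx = 25·π/2 = 25*π/2.
  u² cross terms: 2·(-3)·(5)·∫1·sin(2x) dx = -30·(0) = 0.
  So ∫_0^π u² dx = 9*π + 25*π/2 + 0 = 43*π/2.
  (u')² squared terms: (10)²·∫cos(2x)² dx = 100·π/2 = 50*π.
  So ∫_0^π (u')² dx = 50*π.
||u||_{H^1}^2 = (43*π/2) + (50*π) = 143*π/2.


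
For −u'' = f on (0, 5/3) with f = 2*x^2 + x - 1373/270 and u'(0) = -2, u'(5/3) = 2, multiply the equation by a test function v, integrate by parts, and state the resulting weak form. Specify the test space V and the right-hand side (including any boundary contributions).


V = H^1(0, 5/3) (v unrestricted at boundary; u is determined up to an additive constant); weak form: ∫_0^5/3 u'v' dx = ∫_0^5/3 (2*x^2 + x - 1373/270) v dx + 2·v(5/3) + 2·v(0) for all v ∈ V.

Multiply both sides by a test function v and integrate from 0 to 5/3:
  ∫_0^5/3 −u''(x) v(x) dx = ∫_0^5/3 f(x) v(x) dx.
Integrate the LHS by parts once:
  ∫_0^5/3 −u'' v dx = −[u'(x) v(x)]_0^5/3 + ∫_0^5/3 u'(x) v'(x) dx.
Thus ∫_0^5/3 u'(x) v'(x) dx = ∫_0^5/3 f(x) v(x) dx + [u'(x) v(x)]_0^5/3.
Choose V so that boundary terms are either known or forced to vanish.
u has inhomogeneous Neumann u'(0) = -2, u'(5/3) = 2. [u' v]_0^5/3 = (2)·v(5/3) − (-2)·v(0) = 2·v(5/3) + 2·v(0). Take V = H^1(0, 5/3); boundary term becomes part of RHS.
Weak formulation: find u (satisfying any essential BC) such that ∫_0^5/3 u'(x) v'(x) dx = ∫_0^5/3 f v dx + 2·v(5/3) + 2·v(0) for all v ∈ V (Neumann data are natural BCs: they enter the RHS as boundary terms).
Substituting f(x) = 2*x^2 + x - 1373/270, the right-hand side is ∫_0^5/3 (2*x^2 + x - 1373/270) v dx + 2·v(5/3) + 2·v(0).
Compatibility check (pure Neumann): taking v ≡ 1 ∈ V gives 0 = ∫_0^5/3 f dx + (2) − (-2), i.e. ∫_0^5/3 f dx must equal u'(0) − u'(5/3) = -4. Indeed ∫_0^5/3 (2*x^2 + x - 1373/270) dx = -4, so the data are compatible. The solution is then unique only up to an additive constant (fix it e.g. by requiring ∫_0^5/3 u dx = 0).


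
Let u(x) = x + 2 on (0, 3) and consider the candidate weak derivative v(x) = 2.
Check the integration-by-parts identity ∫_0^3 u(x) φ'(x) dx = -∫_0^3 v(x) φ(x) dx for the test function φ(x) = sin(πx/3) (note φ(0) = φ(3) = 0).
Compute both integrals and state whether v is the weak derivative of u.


LHS = -6/π, RHS = -12/π. No, v is not the weak derivative of u.

u(x) = x + 2, classical derivative u'(x) = 1.
φ(x) = sin(πx/3), so φ'(x) = π*cos(π*x/3)/3.
Note φ(0) = φ(3) = 0, so the boundary term u·φ vanishes.
LHS = ∫_0^3 u(x) φ'(x) dx = ∫_0^3 (π*x*cos(π*x/3)/3 + 2*π*cos(π*x/3)/3) dx. Term by term:
  ∫_0^3 2*π*cos(π*x/3)/3 dx = 0;  ∫_0^3 π*x*cos(π*x/3)/3 dx = -6/π.
Sum: 0 − 6/π = -6/π.
So LHS = -6/π.
∫_0^3 v(x) φ(x) dx = ∫_0^3 (2*sin(π*x/3)) dx. Term by term:
  ∫_0^3 2*sin(π*x/3) dx = 12/π.
So RHS = -∫_0^3 v(x) φ(x) dx = -12/π.
LHS − RHS = 6/π ≠ 0, so the identity fails.
(For a valid weak derivative the identity must hold for EVERY test function, in particular this one. The failure shows v is NOT the weak derivative of u.)
Correct weak derivative would be u'(x) = 1.


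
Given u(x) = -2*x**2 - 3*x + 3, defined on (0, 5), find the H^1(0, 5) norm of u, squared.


||u||_{H^1}^2 = 15245/3

The H^1 norm (squared) on an interval (0, L) is
  ||u||_{H^1}^2 = ∫_0^L u(x)^2 dx + ∫_0^L u'(x)^2 dx.
Compute u'(x) = -4*x - 3.
Then u(x)^2 = 4*x**4 + 12*x**3 - 3*x**2 - 18*x + 9 and u'(x)^2 = 16*x**2 + 24*x + 9.
Integrate each monomial from 0 to 5 using ∫_0^5 c·x^n dx = c·5^(n+1)/(n+1):
  ∫_0^5 u(x)^2 dx = ∫_0^5 (4*x^4 + 12*x^3 - 3*x^2 - 18*x + 9) dx. Term by term:
    ∫_0^5 4*x^4 dx = 2500;  ∫_0^5 12*x^3 dx = 1875;  ∫_0^5 -3*x^2 dx = -125;
    ∫_0^5 -18*x dx = -225;  ∫_0^5 9 dx = 45.
  Sum: 2500 + 1875 − 125 − 225 + 45 = 4070.
  ∫_0^5 u'(x)^2 dx = ∫_0^5 (16*x^2 + 24*x + 9) dx. Term by term:
    ∫_0^5 16*x^2 dx = 2000/3;  ∫_0^5 24*x dx = 300;  ∫_0^5 9 dx = 45.
  Sum: 2000/3 + 300 + 45 = 3035/3.
Adding: ||u||_{H^1}^2 = 4070 + 3035/3 = 15245/3.


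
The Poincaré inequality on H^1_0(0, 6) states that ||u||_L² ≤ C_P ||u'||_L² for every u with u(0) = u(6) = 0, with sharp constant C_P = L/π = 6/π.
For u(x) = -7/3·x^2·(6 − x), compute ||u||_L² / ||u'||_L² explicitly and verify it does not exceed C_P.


||u||_L² / ||u'||_L² = 3*sqrt(14)/7 < C_P = 6/π.

u(x) = -7/3·x^2·(6 − x), so u'(x) = 7*x*(x - 4).
u(x) = -7/3·x^2·(6 − x) vanishes at x = 0 and x = 6, so u ∈ H^1_0(0, 6). Differentiate via the product rule and integrate the resulting polynomials term by term.
  ∫_0^6 u² dx = ∫_0^6 (49*x^6/9 - 196*x^5/3 + 196*x^4) dx. Term by term:
    ∫_0^6 49*x^6/9 dx = 217728;  ∫_0^6 -196*x^5/3 dx = -508032;  ∫_0^6 196*x^4 dx = 1524096/5.
  Sum: 217728 − 508032 + 1524096/5 = 72576/5.
  ∫_0^6 (u')² dx = ∫_0^6 (49*x^4 - 392*x^3 + 784*x^2) dx. Term by term:
    ∫_0^6 49*x^4 dx = 381024/5;  ∫_0^6 -392*x^3 dx = -127008;  ∫_0^6 784*x^2 dx = 56448.
  Sum: 381024/5 − 127008 + 56448 = 28224/5.
∫_0^6 u² dx = 72576/5, so ||u||_L² = 72*sqrt(70)/5.
∫_0^6 (u')² dx = 28224/5, so ||u'||_L² = 168*sqrt(5)/5.
Ratio ||u||_L² / ||u'||_L² = 3*sqrt(14)/7.
Sharp Poincaré constant on H^1_0(0, 6) is C_P = L/π = 6/π, achieved by sin(π/6·x).
A polynomial bump cannot attain the sharp Poincaré constant (only the first sine eigenfunction does), so the ratio is strictly less than C_P, consistent with ||u||_L² ≤ C_P ||u'||_L².


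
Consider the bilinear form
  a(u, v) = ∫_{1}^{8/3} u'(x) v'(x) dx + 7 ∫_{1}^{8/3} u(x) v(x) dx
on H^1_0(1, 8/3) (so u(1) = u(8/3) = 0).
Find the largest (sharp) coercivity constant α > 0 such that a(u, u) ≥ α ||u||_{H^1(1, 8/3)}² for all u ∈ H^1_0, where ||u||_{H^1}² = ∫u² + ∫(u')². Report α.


α = 1

Coercivity of a(·,·) on H^1_0(1, 8/3) means a(u, u) ≥ α ||u||_{H^1}² for every u ∈ H^1_0.
The interval has length L = 5/3, and Poincaré/coercivity depend only on L. Here a(u, u) = ∫(u')² + (7)·∫u².
Here c = 7 ≥ 1, so a(u,u) = ∫(u')² + c∫u² ≥ ∫(u')² + ∫u² = ||u||_{H^1}², i.e. α = 1 works. No larger α is possible: a(u,u) ≥ α||u||_{H^1}² means (1−α)∫(u')² ≥ (α−c)∫u², and for the modes u_n = sin(nπ(x−x₀)/L) (x₀ the left endpoint) one has ∫u_n²/∫(u_n')² = (L/(nπ))² → 0, so a(u_n,u_n)/||u_n||_{H^1}² → 1. Hence the optimal constant is α = 1.
Therefore α = 1.


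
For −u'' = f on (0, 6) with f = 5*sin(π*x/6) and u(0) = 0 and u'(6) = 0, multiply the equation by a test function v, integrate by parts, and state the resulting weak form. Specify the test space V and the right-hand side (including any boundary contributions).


V = {v ∈ H^1(0, 6) : v(0) = 0} (test functions vanish at x = 0 where u is specified); weak form: ∫_0^6 u'v' dx = ∫_0^6 (5*sin(π*x/6)) v dx for all v ∈ V.

Multiply both sides by a test function v and integrate from 0 to 6:
  ∫_0^6 −u''(x) v(x) dx = ∫_0^6 f(x) v(x) dx.
Integrate the LHS by parts once:
  ∫_0^6 −u'' v dx = −[u'(x) v(x)]_0^6 + ∫_0^6 u'(x) v'(x) dx.
Thus ∫_0^6 u'(x) v'(x) dx = ∫_0^6 f(x) v(x) dx + [u'(x) v(x)]_0^6.
Choose V so that boundary terms are either known or forced to vanish.
Mixed BC: u(0) = 0 (Dirichlet) and u'(6) = 0 (Neumann). Define V = {v ∈ H^1(0, 6) : v(0) = 0}. Then [u' v]_0^6 = u'(6)·v(6) − u'(0)·0 = 0.
Weak formulation: find u (satisfying any essential BC) such that ∫_0^6 u'(x) v'(x) dx = ∫_0^6 f v dx for all v ∈ V (Dirichlet at 0 absorbed into V; the Neumann datum at x = 6 is zero, so no boundary term remains).
Substituting f(x) = 5*sin(π*x/6), the right-hand side is ∫_0^6 (5*sin(π*x/6)) v dx.


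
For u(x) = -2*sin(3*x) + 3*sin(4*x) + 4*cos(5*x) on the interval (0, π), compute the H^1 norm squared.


||u||_{H^1(0,π)}^2 = -1664/3 + 609*π/2

u'(x) = -20*sin(5*x) - 6*cos(3*x) + 12*cos(4*x).
Expand u² and (u')² and integrate term by term on (0, π), using: for integers n ≥ 1, ∫_0^π sin²(nx) dx = ∫_0^π cos²(nx) dx = π/2; for n ≠ n', ∫_0^π sin(nx)sin(n'x) dx = ∫_0^π cos(nx)cos(n'x) dx = 0; and by product-to-sum, ∫_0^π sin(nx)cos(n'x) dx = ½∫_0^π [sin((n+n')x) + sin((n−n')x)] dx, which is 0 when n+n' is even and 2n/(n²−n'²) when n+n' is odd (it need not vanish on (0, π)).
  u² squared terms: (-2)²·∫sin(3x)² dx = 4·π/2 = 2*π;  (3)²·∫sin(4x)² dx = 9·π/2 = 9*π/2;  (4)²·∫cos(5x)² dx = 16·π/2 = 8*π.
  u² cross terms: 2·(-2)·(3)·∫sin(3x)·sin(4x) dx = -12·(0) = 0;  2·(-2)·(4)·∫sin(3x)·cos(5x) dx = -16·(0) = 0;  2·(3)·(4)·∫sin(4x)·cos(5x) dx = 24·(-8/9) = -64/3.
  So ∫_0^π u² dx = 2*π + 9*π/2 + 8*π + 0 + 0 − 64/3 = -64/3 + 29*π/2.
  (u')² squared terms: (-20)²·∫sin(5x)² dx = 400·π/2 = 200*π;  (-6)²·∫cos(3x)² dx = 36·π/2 = 18*π;  (12)²·∫cos(4x)² dx = 144·π/2 = 72*π.
  (u')² cross terms: 2·(-20)·(-6)·∫sin(5x)·cos(3x) dx = 240·(0) = 0;  2·(-20)·(12)·∫sin(5x)·cos(4x) dx = -480·(10/9) = -1600/3;  2·(-6)·(12)·∫cos(3x)·cos(4x) dx = -144·(0) = 0.
  So ∫_0^π (u')² dx = 200*π + 18*π + 72*π + 0 − 1600/3 + 0 = -1600/3 + 290*π.
||u||_{H^1}^2 = (-64/3 + 29*π/2) + (-1600/3 + 290*π) = -1664/3 + 609*π/2.


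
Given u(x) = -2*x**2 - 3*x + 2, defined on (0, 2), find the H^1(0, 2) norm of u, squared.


||u||_{H^1}^2 = 2534/15

The H^1 norm (squared) on an interval (0, L) is
  ||u||_{H^1}^2 = ∫_0^L u(x)^2 dx + ∫_0^L u'(x)^2 dx.
Compute u'(x) = -4*x - 3.
Then u(x)^2 = 4*x**4 + 12*x**3 + x**2 - 12*x + 4 and u'(x)^2 = 16*x**2 + 24*x + 9.
Integrate each monomial from 0 to 2 using ∫_0^2 c·x^n dx = c·2^(n+1)/(n+1):
  ∫_0^2 u(x)^2 dx = ∫_0^2 (4*x^4 + 12*x^3 + x^2 - 12*x + 4) dx. Term by term:
    ∫_0^2 4*x^4 dx = 128/5;  ∫_0^2 12*x^3 dx = 48;  ∫_0^2 x^2 dx = 8/3;
    ∫_0^2 -12*x dx = -24;  ∫_0^2 4 dx = 8.
  Sum: 128/5 + 48 + 8/3 − 24 + 8 = 904/15.
  ∫_0^2 u'(x)^2 dx = ∫_0^2 (16*x^2 + 24*x + 9) dx. Term by term:
    ∫_0^2 16*x^2 dx = 128/3;  ∫_0^2 24*x dx = 48;  ∫_0^2 9 dx = 18.
  Sum: 128/3 + 48 + 18 = 326/3.
Adding: ||u||_{H^1}^2 = 904/15 + 326/3 = 2534/15.


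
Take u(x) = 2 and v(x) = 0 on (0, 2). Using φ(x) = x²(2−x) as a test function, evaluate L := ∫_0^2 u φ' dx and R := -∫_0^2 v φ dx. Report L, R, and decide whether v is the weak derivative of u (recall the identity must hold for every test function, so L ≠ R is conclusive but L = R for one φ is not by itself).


LHS = 0, RHS = 0. Yes, v = u' weakly.

u(x) = 2, classical derivative u'(x) = 0.
φ(x) = x²(2−x), so φ'(x) = x*(4 - 3*x).
Note φ(0) = φ(2) = 0, so the boundary term u·φ vanishes.
LHS = ∫_0^2 u(x) φ'(x) dx = ∫_0^2 (-6*x^2 + 8*x) dx. Term by term:
  ∫_0^2 -6*x^2 dx = -16;  ∫_0^2 8*x dx = 16.
Sum: -16 + 16 = 0.
So LHS = 0.
∫_0^2 v(x) φ(x) dx = ∫_0^2 (0) dx. Term by term:
  ∫_0^2 0 dx = 0.
So RHS = -∫_0^2 v(x) φ(x) dx = 0.
LHS = RHS, so the identity holds for this test φ.
Moreover u is smooth here and v(x) = u'(x) = 0 pointwise, so the identity holds for every test function. Hence v is the weak derivative of u.


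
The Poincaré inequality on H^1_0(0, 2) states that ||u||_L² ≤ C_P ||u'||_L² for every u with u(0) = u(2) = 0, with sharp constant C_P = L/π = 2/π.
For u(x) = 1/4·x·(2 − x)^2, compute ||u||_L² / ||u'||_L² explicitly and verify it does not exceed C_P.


||u||_L² / ||u'||_L² = sqrt(14)/7 < C_P = 2/π.

u(x) = 1/4·x·(2 − x)^2, so u'(x) = (x - 2)*(3*x - 2)/4.
u(x) = 1/4·x·(2 − x)^2 vanishes at x = 0 and x = 2, so u ∈ H^1_0(0, 2). Differentiate via the product rule and integrate the resulting polynomials term by term.
  ∫_0^2 u² dx = ∫_0^2 (x^6/16 - x^5/2 + 3*x^4/2 - 2*x^3 + x^2) dx. Term by term:
    ∫_0^2 x^6/16 dx = 8/7;  ∫_0^2 -x^5/2 dx = -16/3;  ∫_0^2 3*x^4/2 dx = 48/5;
    ∫_0^2 -2*x^3 dx = -8;  ∫_0^2 x^2 dx = 8/3.
  Sum: 8/7 − 16/3 + 48/5 − 8 + 8/3 = 8/105.
  ∫_0^2 (u')² dx = ∫_0^2 (9*x^4/16 - 3*x^3 + 11*x^2/2 - 4*x + 1) dx. Term by term:
    ∫_0^2 9*x^4/16 dx = 18/5;  ∫_0^2 -3*x^3 dx = -12;  ∫_0^2 11*x^2/2 dx = 44/3;
    ∫_0^2 -4*x dx = -8;  ∫_0^2 1 dx = 2.
  Sum: 18/5 − 12 + 44/3 − 8 + 2 = 4/15.
∫_0^2 u² dx = 8/105, so ||u||_L² = 2*sqrt(210)/105.
∫_0^2 (u')² dx = 4/15, so ||u'||_L² = 2*sqrt(15)/15.
Ratio ||u||_L² / ||u'||_L² = sqrt(14)/7.
Sharp Poincaré constant on H^1_0(0, 2) is C_P = L/π = 2/π, achieved by sin(π/2·x).
A polynomial bump cannot attain the sharp Poincaré constant (only the first sine eigenfunction does), so the ratio is strictly less than C_P, consistent with ||u||_L² ≤ C_P ||u'||_L².


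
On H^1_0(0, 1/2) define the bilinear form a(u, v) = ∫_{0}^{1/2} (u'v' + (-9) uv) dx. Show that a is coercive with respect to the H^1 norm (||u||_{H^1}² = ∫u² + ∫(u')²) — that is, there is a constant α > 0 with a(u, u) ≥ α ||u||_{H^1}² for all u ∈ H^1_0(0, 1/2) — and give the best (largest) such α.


α = (-9 + 4*π^2)/(1 + 4*π^2)

Coercivity of a(·,·) on H^1_0(0, 1/2) means a(u, u) ≥ α ||u||_{H^1}² for every u ∈ H^1_0.
The interval has length L = 1/2, and Poincaré/coercivity depend only on L. Here a(u, u) = ∫(u')² + (-9)·∫u².
Here c = -9 < 0 with |c| < (π/L)² = 4*π^2, so coercivity still holds. The condition a(u,u) ≥ α||u||_{H^1}² reads (1−α)∫(u')² ≥ (α−c)∫u². Any admissible α is ≤ 1 (rapidly oscillating u have ∫u²/∫(u')² → 0), and α = 1 would force 0 ≥ (1−c)∫u², impossible since c < 1; so 1−α > 0. By the sharp Poincaré inequality on H^1_0 of an interval of length L, ∫(u')² ≥ (π/L)²∫u² with equality for the first sine mode sin(π(x−x₀)/L) (x₀ the left endpoint), so the inequality holds for all u iff (1−α)(π/L)² ≥ α − c, i.e. α ≤ ((π/L)² + c)/((π/L)² + 1) = (1 + c(L/π)²)/(1 + (L/π)²). (Direct route, valid since c ≤ 0: Poincaré gives c∫u² ≥ c(L/π)²∫(u')², so a(u,u) ≥ (1 + c(L/π)²)∫(u')², while ||u||_{H^1}² ≤ (1 + (L/π)²)∫(u')²; dividing yields the same α.) With (π/L)² = 4*π^2 and c = -9, the largest admissible constant is α = ((π/L)² + c)/((π/L)² + 1).
Simplifying, α = (-9 + 4*π^2)/(1 + 4*π^2).


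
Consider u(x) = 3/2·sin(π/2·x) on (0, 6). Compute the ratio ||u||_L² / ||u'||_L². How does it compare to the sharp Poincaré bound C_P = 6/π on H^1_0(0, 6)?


||u||_L² / ||u'||_L² = 2/π < C_P = 6/π.

u(x) = 3/2·sin(π/2·x), so u'(x) = 3*π*cos(π*x/2)/4.
Writing u(x) = A·sin(kπx/L) with A = 3/2 and k = 3, use ∫_0^L sin²(kπx/L) dx = L/2 and ∫_0^L cos²(kπx/L) dx = L/2.
u² = 9/4·sin²(π/2·x) and (u')² = 9*π^2/16·cos²(π/2·x), and each of sin², cos² integrates to L/2 = 3 over (0, 6).
∫_0^6 u² dx = 27/4, so ||u||_L² = 3*sqrt(3)/2.
∫_0^6 (u')² dx = 27*π^2/16, so ||u'||_L² = 3*sqrt(3)*π/4.
Ratio ||u||_L² / ||u'||_L² = 2/π.
Sharp Poincaré constant on H^1_0(0, 6) is C_P = L/π = 6/π, achieved by sin(π/6·x).
This is the k = 3 harmonic; the ratio L/(kπ) is strictly less than C_P = L/π, consistent with the sharp inequality ||u||_L² ≤ C_P ||u'||_L².


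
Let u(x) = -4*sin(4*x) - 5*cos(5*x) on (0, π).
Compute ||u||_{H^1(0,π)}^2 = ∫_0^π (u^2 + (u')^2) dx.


||u||_{H^1(0,π)}^2 = -8320/9 + 461*π

u'(x) = 25*sin(5*x) - 16*cos(4*x).
Expand u² and (u')² and integrate term by term on (0, π), using: for integers n ≥ 1, ∫_0^π sin²(nx) dx = ∫_0^π cos²(nx) dx = π/2; for n ≠ n', ∫_0^π sin(nx)sin(n'x) dx = ∫_0^π cos(nx)cos(n'x) dx = 0; and by product-to-sum, ∫_0^π sin(nx)cos(n'x) dx = ½∫_0^π [sin((n+n')x) + sin((n−n')x)] dx, which is 0 when n+n' is even and 2n/(n²−n'²) when n+n' is odd (it need not vanish on (0, π)).
  u² squared terms: (-5)²·∫cos(5x)² dx = 25·π/2 = 25*π/2;  (-4)²·∫sin(4x)² dx = 16·π/2 = 8*π.
  u² cross terms: 2·(-5)·(-4)·∫cos(5x)·sin(4x) dx = 40·(-8/9) = -320/9.
  So ∫_0^π u² dx = 25*π/2 + 8*π − 320/9 = -320/9 + 41*π/2.
  (u')² squared terms: (-16)²·∫cos(4x)² dx = 256·π/2 = 128*π;  (25)²·∫sin(5x)² dx = 625·π/2 = 625*π/2.
  (u')² cross terms: 2·(-16)·(25)·∫cos(4x)·sin(5x) dx = -800·(10/9) = -8000/9.
  So ∫_0^π (u')² dx = 128*π + 625*π/2 − 8000/9 = -8000/9 + 881*π/2.
||u||_{H^1}^2 = (-320/9 + 41*π/2) + (-8000/9 + 881*π/2) = -8320/9 + 461*π.


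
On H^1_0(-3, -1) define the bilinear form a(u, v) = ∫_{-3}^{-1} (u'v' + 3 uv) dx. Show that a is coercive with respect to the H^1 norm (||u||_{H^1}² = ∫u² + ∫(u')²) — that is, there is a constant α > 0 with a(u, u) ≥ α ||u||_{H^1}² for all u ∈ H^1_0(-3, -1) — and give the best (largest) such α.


α = 1

Coercivity of a(·,·) on H^1_0(-3, -1) means a(u, u) ≥ α ||u||_{H^1}² for every u ∈ H^1_0.
The interval has length L = 2, and Poincaré/coercivity depend only on L. Here a(u, u) = ∫(u')² + (3)·∫u².
Here c = 3 ≥ 1, so a(u,u) = ∫(u')² + c∫u² ≥ ∫(u')² + ∫u² = ||u||_{H^1}², i.e. α = 1 works. No larger α is possible: a(u,u) ≥ α||u||_{H^1}² means (1−α)∫(u')² ≥ (α−c)∫u², and for the modes u_n = sin(nπ(x−x₀)/L) (x₀ the left endpoint) one has ∫u_n²/∫(u_n')² = (L/(nπ))² → 0, so a(u_n,u_n)/||u_n||_{H^1}² → 1. Hence the optimal constant is α = 1.
Therefore α = 1.


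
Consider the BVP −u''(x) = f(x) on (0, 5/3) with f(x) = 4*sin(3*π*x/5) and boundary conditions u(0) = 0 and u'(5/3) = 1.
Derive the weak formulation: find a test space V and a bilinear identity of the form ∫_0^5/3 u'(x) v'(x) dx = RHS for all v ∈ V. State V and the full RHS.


V = {v ∈ H^1(0, 5/3) : v(0) = 0} (test functions vanish at x = 0 where u is specified); weak form: ∫_0^5/3 u'v' dx = ∫_0^5/3 (4*sin(3*π*x/5)) v dx + v(5/3) for all v ∈ V.

Multiply both sides by a test function v and integrate from 0 to 5/3:
  ∫_0^5/3 −u''(x) v(x) dx = ∫_0^5/3 f(x) v(x) dx.
Integrate the LHS by parts once:
  ∫_0^5/3 −u'' v dx = −[u'(x) v(x)]_0^5/3 + ∫_0^5/3 u'(x) v'(x) dx.
Thus ∫_0^5/3 u'(x) v'(x) dx = ∫_0^5/3 f(x) v(x) dx + [u'(x) v(x)]_0^5/3.
Choose V so that boundary terms are either known or forced to vanish.
Mixed BC: u(0) = 0 (Dirichlet) and u'(5/3) = 1 (Neumann). Define V = {v ∈ H^1(0, 5/3) : v(0) = 0}. Then [u' v]_0^5/3 = u'(5/3)·v(5/3) − u'(0)·0 = v(5/3).
Weak formulation: find u (satisfying any essential BC) such that ∫_0^5/3 u'(x) v'(x) dx = ∫_0^5/3 f v dx + v(5/3) for all v ∈ V (Dirichlet at 0 absorbed into V; Neumann datum at x = 5/3 contributes the boundary term).
Substituting f(x) = 4*sin(3*π*x/5), the right-hand side is ∫_0^5/3 (4*sin(3*π*x/5)) v dx + v(5/3).


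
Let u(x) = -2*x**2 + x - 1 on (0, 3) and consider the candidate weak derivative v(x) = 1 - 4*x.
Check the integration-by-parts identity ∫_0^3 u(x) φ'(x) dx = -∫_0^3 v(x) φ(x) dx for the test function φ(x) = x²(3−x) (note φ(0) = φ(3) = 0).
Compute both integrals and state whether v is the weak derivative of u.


LHS = 837/20, RHS = 837/20. Yes, v = u' weakly.

u(x) = -2*x**2 + x - 1, classical derivative u'(x) = 1 - 4*x.
φ(x) = x²(3−x), so φ'(x) = 3*x*(2 - x).
Note φ(0) = φ(3) = 0, so the boundary term u·φ vanishes.
LHS = ∫_0^3 u(x) φ'(x) dx = ∫_0^3 (6*x^4 - 15*x^3 + 9*x^2 - 6*x) dx. Term by term:
  ∫_0^3 6*x^4 dx = 1458/5;  ∫_0^3 -15*x^3 dx = -1215/4;  ∫_0^3 9*x^2 dx = 81;
  ∫_0^3 -6*x dx = -27.
Sum: 1458/5 − 1215/4 + 81 − 27 = 837/20.
So LHS = 837/20.
∫_0^3 v(x) φ(x) dx = ∫_0^3 (4*x^4 - 13*x^3 + 3*x^2) dx. Term by term:
  ∫_0^3 4*x^4 dx = 972/5;  ∫_0^3 -13*x^3 dx = -1053/4;  ∫_0^3 3*x^2 dx = 27.
Sum: 972/5 − 1053/4 + 27 = -837/20.
So RHS = -∫_0^3 v(x) φ(x) dx = 837/20.
LHS = RHS, so the identity holds for this test φ.
Moreover u is smooth here and v(x) = u'(x) = 1 - 4*x pointwise, so the identity holds for every test function. Hence v is the weak derivative of u.


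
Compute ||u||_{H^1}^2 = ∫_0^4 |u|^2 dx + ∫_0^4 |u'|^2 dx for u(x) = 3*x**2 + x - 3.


||u||_{H^1}^2 = 40808/15

The H^1 norm (squared) on an interval (0, L) is
  ||u||_{H^1}^2 = ∫_0^L u(x)^2 dx + ∫_0^L u'(x)^2 dx.
Compute u'(x) = 6*x + 1.
Then u(x)^2 = 9*x**4 + 6*x**3 - 17*x**2 - 6*x + 9 and u'(x)^2 = 36*x**2 + 12*x + 1.
Integrate each monomial from 0 to 4 using ∫_0^4 c·x^n dx = c·4^(n+1)/(n+1):
  ∫_0^4 u(x)^2 dx = ∫_0^4 (9*x^4 + 6*x^3 - 17*x^2 - 6*x + 9) dx. Term by term:
    ∫_0^4 9*x^4 dx = 9216/5;  ∫_0^4 6*x^3 dx = 384;  ∫_0^4 -17*x^2 dx = -1088/3;
    ∫_0^4 -6*x dx = -48;  ∫_0^4 9 dx = 36.
  Sum: 9216/5 + 384 − 1088/3 − 48 + 36 = 27788/15.
  ∫_0^4 u'(x)^2 dx = ∫_0^4 (36*x^2 + 12*x + 1) dx. Term by term:
    ∫_0^4 36*x^2 dx = 768;  ∫_0^4 12*x dx = 96;  ∫_0^4 1 dx = 4.
  Sum: 768 + 96 + 4 = 868.
Adding: ||u||_{H^1}^2 = 27788/15 + 868 = 40808/15.


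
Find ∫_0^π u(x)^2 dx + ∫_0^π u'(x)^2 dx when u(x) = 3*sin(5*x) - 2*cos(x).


||u||_{H^1(0,π)}^2 = 121*π

u'(x) = 2*sin(x) + 15*cos(5*x).
Expand u² and (u')² and integrate term by term on (0, π), using: for integers n ≥ 1, ∫_0^π sin²(nx) dx = ∫_0^π cos²(nx) dx = π/2; for n ≠ n', ∫_0^π sin(nx)sin(n'x) dx = ∫_0^π cos(nx)cos(n'x) dx = 0; and by product-to-sum, ∫_0^π sin(nx)cos(n'x) dx = ½∫_0^π [sin((n+n')x) + sin((n−n')x)] dx, which is 0 when n+n' is even and 2n/(n²−n'²) when n+n' is odd (it need not vanish on (0, π)).
  u² squared terms: (-2)²·∫cos(x)² dx = 4·π/2 = 2*π;  (3)²·∫sin(5x)² dx = 9·π/2 = 9*π/2.
  u² cross terms: 2·(-2)·(3)·∫cos(x)·sin(5x) dx = -12·(0) = 0.
  So ∫_0^π u² dx = 2*π + 9*π/2 + 0 = 13*π/2.
  (u')² squared terms: (2)²·∫sin(x)² dx = 4·π/2 = 2*π;  (15)²·∫cos(5x)² dx = 225·π/2 = 225*π/2.
  (u')² cross terms: 2·(2)·(15)·∫sin(x)·cos(5x) dx = 60·(0) = 0.
  So ∫_0^π (u')² dx = 2*π + 225*π/2 + 0 = 229*π/2.
||u||_{H^1}^2 = (13*π/2) + (229*π/2) = 121*π.


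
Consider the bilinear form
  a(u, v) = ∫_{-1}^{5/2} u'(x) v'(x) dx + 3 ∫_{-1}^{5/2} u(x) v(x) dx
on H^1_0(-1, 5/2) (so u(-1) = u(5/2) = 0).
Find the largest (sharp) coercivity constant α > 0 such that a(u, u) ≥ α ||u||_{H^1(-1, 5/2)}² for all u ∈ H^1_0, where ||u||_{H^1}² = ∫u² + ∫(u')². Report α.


α = 1

Coercivity of a(·,·) on H^1_0(-1, 5/2) means a(u, u) ≥ α ||u||_{H^1}² for every u ∈ H^1_0.
The interval has length L = 7/2, and Poincaré/coercivity depend only on L. Here a(u, u) = ∫(u')² + (3)·∫u².
Here c = 3 ≥ 1, so a(u,u) = ∫(u')² + c∫u² ≥ ∫(u')² + ∫u² = ||u||_{H^1}², i.e. α = 1 works. No larger α is possible: a(u,u) ≥ α||u||_{H^1}² means (1−α)∫(u')² ≥ (α−c)∫u², and for the modes u_n = sin(nπ(x−x₀)/L) (x₀ the left endpoint) one has ∫u_n²/∫(u_n')² = (L/(nπ))² → 0, so a(u_n,u_n)/||u_n||_{H^1}² → 1. Hence the optimal constant is α = 1.
Therefore α = 1.
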